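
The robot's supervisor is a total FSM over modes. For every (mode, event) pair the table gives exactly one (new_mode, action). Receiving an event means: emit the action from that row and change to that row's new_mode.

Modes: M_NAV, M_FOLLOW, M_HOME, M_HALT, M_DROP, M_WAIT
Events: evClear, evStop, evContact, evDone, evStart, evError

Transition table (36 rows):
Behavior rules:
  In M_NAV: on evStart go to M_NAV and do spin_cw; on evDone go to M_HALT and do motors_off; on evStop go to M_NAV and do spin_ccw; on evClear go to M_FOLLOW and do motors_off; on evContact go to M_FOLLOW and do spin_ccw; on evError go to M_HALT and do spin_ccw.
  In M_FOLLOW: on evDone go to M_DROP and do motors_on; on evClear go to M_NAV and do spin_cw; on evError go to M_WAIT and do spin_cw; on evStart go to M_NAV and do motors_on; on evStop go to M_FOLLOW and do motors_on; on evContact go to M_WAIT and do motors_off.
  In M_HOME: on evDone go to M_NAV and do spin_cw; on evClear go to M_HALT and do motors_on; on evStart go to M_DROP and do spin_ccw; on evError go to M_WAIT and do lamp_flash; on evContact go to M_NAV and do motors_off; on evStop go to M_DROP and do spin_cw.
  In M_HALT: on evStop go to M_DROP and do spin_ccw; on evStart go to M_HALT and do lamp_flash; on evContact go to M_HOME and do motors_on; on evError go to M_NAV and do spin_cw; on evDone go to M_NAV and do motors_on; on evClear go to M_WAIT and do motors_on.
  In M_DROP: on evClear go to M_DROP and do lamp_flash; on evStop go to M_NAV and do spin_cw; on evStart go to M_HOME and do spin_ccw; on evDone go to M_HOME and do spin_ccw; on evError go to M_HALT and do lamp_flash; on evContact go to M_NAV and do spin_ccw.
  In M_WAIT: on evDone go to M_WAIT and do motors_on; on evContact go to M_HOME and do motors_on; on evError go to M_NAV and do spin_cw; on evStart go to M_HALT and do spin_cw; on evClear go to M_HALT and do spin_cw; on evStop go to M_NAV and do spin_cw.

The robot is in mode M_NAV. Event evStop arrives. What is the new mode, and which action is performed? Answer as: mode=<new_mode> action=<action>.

mode=M_NAV action=spin_ccw

current mode = M_NAV; filter table to that mode:
  (M_NAV, evStart) → (M_NAV, spin_cw)
  (M_NAV, evDone) → (M_HALT, motors_off)
  (M_NAV, evStop) → (M_NAV, spin_ccw)  ← event matches
  (M_NAV, evClear) → (M_FOLLOW, motors_off)
  (M_NAV, evContact) → (M_FOLLOW, spin_ccw)
  (M_NAV, evError) → (M_HALT, spin_ccw)
event = evStop selects (M_NAV, spin_ccw)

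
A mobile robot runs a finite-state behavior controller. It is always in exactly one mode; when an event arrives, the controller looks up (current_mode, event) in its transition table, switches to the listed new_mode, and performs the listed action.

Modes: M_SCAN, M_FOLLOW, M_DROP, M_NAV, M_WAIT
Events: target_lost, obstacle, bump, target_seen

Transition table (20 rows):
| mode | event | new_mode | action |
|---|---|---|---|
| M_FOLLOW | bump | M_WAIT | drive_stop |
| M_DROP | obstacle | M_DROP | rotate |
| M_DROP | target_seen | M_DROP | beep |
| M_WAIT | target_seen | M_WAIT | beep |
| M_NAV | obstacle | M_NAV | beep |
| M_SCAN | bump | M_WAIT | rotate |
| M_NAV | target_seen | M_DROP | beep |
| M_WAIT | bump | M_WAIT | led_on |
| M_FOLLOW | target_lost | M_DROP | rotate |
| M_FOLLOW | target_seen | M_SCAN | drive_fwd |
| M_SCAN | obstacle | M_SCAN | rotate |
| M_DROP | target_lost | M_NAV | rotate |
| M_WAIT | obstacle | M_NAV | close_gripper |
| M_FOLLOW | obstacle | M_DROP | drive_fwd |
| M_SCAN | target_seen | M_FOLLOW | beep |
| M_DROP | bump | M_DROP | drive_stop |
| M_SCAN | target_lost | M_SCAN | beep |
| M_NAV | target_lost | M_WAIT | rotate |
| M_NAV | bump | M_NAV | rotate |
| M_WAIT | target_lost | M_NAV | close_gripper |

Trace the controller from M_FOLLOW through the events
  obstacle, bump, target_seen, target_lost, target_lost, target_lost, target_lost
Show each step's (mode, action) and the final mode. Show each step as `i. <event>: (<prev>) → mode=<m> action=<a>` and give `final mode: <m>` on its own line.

1. obstacle: (M_FOLLOW) → mode=M_DROP action=drive_fwd
2. bump: (M_DROP) → mode=M_DROP action=drive_stop
3. target_seen: (M_DROP) → mode=M_DROP action=beep
4. target_lost: (M_DROP) → mode=M_NAV action=rotate
5. target_lost: (M_NAV) → mode=M_WAIT action=rotate
6. target_lost: (M_WAIT) → mode=M_NAV action=close_gripper
7. target_lost: (M_NAV) → mode=M_WAIT action=rotate

final mode: M_WAIT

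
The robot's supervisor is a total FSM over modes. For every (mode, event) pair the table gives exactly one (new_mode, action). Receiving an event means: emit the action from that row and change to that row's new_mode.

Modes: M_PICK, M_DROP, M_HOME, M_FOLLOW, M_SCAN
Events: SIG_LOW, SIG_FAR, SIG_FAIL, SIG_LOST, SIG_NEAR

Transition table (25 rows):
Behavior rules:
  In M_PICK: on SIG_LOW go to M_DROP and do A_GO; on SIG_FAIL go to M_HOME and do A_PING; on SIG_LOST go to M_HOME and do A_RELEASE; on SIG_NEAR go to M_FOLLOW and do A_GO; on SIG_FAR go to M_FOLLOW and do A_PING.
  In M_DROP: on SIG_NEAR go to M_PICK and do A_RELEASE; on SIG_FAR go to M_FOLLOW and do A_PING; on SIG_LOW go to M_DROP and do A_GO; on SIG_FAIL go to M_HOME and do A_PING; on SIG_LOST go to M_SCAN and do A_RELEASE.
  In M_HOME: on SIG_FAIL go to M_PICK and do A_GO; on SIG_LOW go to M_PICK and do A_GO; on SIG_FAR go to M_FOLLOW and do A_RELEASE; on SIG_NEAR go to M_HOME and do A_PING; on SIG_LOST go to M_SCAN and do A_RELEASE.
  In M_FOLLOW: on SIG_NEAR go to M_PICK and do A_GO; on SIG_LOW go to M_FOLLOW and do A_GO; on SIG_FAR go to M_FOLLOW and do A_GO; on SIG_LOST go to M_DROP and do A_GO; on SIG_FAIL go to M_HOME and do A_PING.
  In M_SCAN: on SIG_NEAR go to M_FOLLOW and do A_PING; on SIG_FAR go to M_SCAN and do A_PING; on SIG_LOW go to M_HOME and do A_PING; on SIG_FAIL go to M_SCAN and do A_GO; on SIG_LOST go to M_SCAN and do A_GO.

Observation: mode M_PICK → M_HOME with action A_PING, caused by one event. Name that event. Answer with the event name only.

SIG_FAIL

try SIG_LOW: (M_PICK, SIG_LOW) → (M_DROP, A_GO)
try SIG_FAR: (M_PICK, SIG_FAR) → (M_FOLLOW, A_PING)
try SIG_FAIL: (M_PICK, SIG_FAIL) → (M_HOME, A_PING)  ← matches
try SIG_LOST: (M_PICK, SIG_LOST) → (M_HOME, A_RELEASE)
try SIG_NEAR: (M_PICK, SIG_NEAR) → (M_FOLLOW, A_GO)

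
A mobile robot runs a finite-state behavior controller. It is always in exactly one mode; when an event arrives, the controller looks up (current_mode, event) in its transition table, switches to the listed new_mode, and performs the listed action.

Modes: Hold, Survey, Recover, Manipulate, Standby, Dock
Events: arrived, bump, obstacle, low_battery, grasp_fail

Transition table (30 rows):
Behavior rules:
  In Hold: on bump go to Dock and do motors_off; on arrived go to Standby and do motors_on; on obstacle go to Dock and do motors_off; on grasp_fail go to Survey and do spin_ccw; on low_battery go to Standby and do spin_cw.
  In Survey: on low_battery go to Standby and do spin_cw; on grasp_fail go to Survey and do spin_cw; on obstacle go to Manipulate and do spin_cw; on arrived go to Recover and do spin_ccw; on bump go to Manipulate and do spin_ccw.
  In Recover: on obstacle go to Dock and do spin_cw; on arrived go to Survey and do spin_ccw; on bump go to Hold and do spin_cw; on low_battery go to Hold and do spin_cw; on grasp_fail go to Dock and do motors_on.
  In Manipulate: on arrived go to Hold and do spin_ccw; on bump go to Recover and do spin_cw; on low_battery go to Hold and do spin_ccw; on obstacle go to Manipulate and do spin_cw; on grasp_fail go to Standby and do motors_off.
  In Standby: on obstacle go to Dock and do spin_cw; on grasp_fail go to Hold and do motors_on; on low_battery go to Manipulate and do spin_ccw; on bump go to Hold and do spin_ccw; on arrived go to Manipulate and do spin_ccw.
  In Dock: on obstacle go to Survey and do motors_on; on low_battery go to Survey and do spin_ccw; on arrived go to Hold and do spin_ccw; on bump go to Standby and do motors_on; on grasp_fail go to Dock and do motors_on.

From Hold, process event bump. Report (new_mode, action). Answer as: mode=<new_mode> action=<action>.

mode=Dock action=motors_off

current mode = Hold; filter table to that mode:
  (Hold, bump) → (Dock, motors_off)  ← event matches
  (Hold, arrived) → (Standby, motors_on)
  (Hold, obstacle) → (Dock, motors_off)
  (Hold, grasp_fail) → (Survey, spin_ccw)
  (Hold, low_battery) → (Standby, spin_cw)
event = bump selects (Dock, motors_off)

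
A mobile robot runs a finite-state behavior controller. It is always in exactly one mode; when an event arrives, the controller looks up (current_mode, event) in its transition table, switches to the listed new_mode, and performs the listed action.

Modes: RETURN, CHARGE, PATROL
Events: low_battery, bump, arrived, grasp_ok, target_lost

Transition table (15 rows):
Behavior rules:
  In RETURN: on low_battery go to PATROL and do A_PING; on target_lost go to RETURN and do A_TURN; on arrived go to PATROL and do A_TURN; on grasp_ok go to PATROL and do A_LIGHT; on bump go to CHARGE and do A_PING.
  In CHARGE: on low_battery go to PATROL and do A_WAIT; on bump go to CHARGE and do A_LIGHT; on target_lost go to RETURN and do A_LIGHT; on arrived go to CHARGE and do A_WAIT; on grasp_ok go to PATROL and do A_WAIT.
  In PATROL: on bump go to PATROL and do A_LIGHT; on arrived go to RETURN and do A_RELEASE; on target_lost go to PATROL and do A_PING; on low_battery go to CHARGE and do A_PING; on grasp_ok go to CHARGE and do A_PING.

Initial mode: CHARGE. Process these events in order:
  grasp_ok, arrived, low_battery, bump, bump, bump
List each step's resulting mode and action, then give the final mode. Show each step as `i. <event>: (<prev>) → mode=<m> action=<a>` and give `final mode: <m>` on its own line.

1. grasp_ok: (CHARGE) → mode=PATROL action=A_WAIT
2. arrived: (PATROL) → mode=RETURN action=A_RELEASE
3. low_battery: (RETURN) → mode=PATROL action=A_PING
4. bump: (PATROL) → mode=PATROL action=A_LIGHT
5. bump: (PATROL) → mode=PATROL action=A_LIGHT
6. bump: (PATROL) → mode=PATROL action=A_LIGHT

final mode: PATROL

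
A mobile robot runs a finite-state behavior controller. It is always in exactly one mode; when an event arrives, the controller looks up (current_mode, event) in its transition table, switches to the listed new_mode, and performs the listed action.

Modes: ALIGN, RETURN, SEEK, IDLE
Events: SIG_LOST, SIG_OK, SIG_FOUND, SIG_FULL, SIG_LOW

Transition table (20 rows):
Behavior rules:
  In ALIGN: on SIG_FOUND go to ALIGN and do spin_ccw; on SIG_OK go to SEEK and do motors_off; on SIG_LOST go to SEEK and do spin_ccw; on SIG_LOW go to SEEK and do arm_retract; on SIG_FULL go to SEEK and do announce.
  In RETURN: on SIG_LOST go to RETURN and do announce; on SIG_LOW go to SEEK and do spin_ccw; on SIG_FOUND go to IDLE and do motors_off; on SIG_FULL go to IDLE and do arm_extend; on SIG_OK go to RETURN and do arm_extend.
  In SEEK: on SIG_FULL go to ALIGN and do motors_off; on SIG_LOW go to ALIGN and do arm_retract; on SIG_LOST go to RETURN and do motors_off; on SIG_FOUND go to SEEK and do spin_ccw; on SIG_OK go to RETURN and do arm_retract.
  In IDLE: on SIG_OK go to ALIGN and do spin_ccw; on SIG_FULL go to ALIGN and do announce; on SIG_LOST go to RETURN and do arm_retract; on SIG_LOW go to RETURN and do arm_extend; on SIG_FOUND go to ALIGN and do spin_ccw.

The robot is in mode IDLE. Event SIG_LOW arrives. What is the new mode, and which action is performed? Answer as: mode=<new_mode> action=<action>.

mode=RETURN action=arm_extend

current mode = IDLE; filter table to that mode:
  (IDLE, SIG_OK) → (ALIGN, spin_ccw)
  (IDLE, SIG_FULL) → (ALIGN, announce)
  (IDLE, SIG_LOST) → (RETURN, arm_retract)
  (IDLE, SIG_LOW) → (RETURN, arm_extend)  ← event matches
  (IDLE, SIG_FOUND) → (ALIGN, spin_ccw)
event = SIG_LOW selects (RETURN, arm_extend)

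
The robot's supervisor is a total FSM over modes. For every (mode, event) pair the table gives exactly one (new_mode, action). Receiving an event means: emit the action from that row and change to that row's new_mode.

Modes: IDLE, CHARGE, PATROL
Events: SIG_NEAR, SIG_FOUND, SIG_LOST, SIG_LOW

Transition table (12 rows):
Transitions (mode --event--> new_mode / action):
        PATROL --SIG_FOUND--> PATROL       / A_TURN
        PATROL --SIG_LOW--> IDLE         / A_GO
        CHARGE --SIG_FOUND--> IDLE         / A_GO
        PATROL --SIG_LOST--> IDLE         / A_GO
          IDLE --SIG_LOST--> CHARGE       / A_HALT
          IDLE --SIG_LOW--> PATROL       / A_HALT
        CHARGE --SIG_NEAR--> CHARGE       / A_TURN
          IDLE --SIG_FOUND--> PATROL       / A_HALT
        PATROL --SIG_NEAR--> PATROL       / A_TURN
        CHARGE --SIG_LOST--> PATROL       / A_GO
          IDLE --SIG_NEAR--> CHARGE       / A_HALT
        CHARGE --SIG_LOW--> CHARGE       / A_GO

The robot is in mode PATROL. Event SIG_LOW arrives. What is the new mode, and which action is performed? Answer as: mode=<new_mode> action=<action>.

mode=IDLE action=A_GO

current mode = PATROL; filter table to that mode:
  (PATROL, SIG_FOUND) → (PATROL, A_TURN)
  (PATROL, SIG_LOW) → (IDLE, A_GO)  ← event matches
  (PATROL, SIG_LOST) → (IDLE, A_GO)
  (PATROL, SIG_NEAR) → (PATROL, A_TURN)
event = SIG_LOW selects (IDLE, A_GO)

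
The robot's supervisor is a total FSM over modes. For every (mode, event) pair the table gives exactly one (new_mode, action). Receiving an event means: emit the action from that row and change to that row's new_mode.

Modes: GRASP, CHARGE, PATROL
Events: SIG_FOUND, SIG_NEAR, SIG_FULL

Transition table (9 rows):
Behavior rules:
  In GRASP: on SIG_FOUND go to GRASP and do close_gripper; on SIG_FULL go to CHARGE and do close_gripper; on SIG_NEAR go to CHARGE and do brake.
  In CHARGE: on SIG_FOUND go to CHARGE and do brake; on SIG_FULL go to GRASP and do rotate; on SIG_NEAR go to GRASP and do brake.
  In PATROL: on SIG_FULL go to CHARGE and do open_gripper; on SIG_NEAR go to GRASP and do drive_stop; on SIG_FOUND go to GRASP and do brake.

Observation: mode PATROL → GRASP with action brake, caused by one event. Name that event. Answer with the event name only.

try SIG_FOUND: (PATROL, SIG_FOUND) → (GRASP, brake)  ← matches
try SIG_NEAR: (PATROL, SIG_NEAR) → (GRASP, drive_stop)
try SIG_FULL: (PATROL, SIG_FULL) → (CHARGE, open_gripper)

SIG_FOUND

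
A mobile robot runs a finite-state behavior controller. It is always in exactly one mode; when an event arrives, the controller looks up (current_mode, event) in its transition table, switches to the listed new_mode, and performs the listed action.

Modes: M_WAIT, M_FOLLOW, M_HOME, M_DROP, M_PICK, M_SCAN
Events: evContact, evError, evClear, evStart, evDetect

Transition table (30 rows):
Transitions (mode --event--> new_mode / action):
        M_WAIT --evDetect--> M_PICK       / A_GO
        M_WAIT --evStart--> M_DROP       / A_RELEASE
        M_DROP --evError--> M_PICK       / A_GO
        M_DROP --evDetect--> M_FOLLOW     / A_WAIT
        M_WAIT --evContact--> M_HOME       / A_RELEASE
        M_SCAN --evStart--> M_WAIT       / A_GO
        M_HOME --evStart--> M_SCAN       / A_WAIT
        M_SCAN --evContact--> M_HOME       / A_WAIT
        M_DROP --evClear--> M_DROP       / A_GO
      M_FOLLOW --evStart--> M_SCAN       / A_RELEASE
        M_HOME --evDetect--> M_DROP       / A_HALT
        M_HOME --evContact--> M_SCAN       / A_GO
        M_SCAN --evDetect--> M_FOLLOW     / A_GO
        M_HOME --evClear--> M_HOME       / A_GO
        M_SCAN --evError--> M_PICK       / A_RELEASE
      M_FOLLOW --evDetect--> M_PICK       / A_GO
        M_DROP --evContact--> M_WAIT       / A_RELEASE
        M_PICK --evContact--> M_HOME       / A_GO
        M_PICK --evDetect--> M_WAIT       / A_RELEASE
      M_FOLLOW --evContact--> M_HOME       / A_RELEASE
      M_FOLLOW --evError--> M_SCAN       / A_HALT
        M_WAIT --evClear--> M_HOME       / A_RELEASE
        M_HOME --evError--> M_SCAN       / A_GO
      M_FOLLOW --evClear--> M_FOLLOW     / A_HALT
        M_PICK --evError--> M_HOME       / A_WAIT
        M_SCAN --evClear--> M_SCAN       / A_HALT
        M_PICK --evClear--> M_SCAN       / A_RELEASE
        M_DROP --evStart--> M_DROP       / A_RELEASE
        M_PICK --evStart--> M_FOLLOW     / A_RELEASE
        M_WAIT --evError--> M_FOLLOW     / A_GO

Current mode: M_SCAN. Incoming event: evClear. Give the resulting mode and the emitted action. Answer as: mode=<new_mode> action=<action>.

current mode = M_SCAN; filter table to that mode:
  (M_SCAN, evStart) → (M_WAIT, A_GO)
  (M_SCAN, evContact) → (M_HOME, A_WAIT)
  (M_SCAN, evDetect) → (M_FOLLOW, A_GO)
  (M_SCAN, evError) → (M_PICK, A_RELEASE)
  (M_SCAN, evClear) → (M_SCAN, A_HALT)  ← event matches
event = evClear selects (M_SCAN, A_HALT)

mode=M_SCAN action=A_HALT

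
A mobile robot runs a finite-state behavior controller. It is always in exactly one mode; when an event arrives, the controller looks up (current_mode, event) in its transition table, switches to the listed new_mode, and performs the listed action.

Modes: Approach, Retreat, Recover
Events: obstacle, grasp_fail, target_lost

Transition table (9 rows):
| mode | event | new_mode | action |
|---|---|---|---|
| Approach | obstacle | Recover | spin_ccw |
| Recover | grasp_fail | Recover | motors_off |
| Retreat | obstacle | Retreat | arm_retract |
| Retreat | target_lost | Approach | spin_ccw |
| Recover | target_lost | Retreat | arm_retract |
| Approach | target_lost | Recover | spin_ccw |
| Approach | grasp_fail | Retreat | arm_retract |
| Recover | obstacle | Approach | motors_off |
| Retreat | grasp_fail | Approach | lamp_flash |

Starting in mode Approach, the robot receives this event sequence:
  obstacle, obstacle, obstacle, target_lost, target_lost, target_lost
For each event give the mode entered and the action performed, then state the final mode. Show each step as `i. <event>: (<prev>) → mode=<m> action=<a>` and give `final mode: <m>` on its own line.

final mode: Recover

1. obstacle: (Approach) → mode=Recover action=spin_ccw
2. obstacle: (Recover) → mode=Approach action=motors_off
3. obstacle: (Approach) → mode=Recover action=spin_ccw
4. target_lost: (Recover) → mode=Retreat action=arm_retract
5. target_lost: (Retreat) → mode=Approach action=spin_ccw
6. target_lost: (Approach) → mode=Recover action=spin_ccw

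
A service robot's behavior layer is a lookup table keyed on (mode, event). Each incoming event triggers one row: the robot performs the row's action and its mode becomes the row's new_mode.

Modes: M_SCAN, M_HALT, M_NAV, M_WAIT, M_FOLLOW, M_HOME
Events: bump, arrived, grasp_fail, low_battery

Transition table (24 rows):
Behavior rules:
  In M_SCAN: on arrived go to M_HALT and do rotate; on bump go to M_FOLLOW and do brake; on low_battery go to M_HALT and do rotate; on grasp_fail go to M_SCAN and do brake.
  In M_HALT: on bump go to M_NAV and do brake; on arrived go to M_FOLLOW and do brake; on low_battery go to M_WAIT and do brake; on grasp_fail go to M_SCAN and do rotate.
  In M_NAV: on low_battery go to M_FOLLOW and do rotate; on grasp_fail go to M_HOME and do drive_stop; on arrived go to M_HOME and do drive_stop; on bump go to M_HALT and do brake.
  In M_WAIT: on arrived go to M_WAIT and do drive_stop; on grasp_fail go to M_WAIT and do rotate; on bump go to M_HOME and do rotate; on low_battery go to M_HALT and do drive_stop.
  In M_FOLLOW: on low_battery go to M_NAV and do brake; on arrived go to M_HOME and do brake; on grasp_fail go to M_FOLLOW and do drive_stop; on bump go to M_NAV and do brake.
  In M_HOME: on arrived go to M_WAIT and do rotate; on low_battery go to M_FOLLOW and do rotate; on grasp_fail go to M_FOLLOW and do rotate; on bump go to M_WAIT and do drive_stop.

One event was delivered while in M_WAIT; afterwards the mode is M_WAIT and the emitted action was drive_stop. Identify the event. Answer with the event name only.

arrived

try bump: (M_WAIT, bump) → (M_HOME, rotate)
try arrived: (M_WAIT, arrived) → (M_WAIT, drive_stop)  ← matches
try grasp_fail: (M_WAIT, grasp_fail) → (M_WAIT, rotate)
try low_battery: (M_WAIT, low_battery) → (M_HALT, drive_stop)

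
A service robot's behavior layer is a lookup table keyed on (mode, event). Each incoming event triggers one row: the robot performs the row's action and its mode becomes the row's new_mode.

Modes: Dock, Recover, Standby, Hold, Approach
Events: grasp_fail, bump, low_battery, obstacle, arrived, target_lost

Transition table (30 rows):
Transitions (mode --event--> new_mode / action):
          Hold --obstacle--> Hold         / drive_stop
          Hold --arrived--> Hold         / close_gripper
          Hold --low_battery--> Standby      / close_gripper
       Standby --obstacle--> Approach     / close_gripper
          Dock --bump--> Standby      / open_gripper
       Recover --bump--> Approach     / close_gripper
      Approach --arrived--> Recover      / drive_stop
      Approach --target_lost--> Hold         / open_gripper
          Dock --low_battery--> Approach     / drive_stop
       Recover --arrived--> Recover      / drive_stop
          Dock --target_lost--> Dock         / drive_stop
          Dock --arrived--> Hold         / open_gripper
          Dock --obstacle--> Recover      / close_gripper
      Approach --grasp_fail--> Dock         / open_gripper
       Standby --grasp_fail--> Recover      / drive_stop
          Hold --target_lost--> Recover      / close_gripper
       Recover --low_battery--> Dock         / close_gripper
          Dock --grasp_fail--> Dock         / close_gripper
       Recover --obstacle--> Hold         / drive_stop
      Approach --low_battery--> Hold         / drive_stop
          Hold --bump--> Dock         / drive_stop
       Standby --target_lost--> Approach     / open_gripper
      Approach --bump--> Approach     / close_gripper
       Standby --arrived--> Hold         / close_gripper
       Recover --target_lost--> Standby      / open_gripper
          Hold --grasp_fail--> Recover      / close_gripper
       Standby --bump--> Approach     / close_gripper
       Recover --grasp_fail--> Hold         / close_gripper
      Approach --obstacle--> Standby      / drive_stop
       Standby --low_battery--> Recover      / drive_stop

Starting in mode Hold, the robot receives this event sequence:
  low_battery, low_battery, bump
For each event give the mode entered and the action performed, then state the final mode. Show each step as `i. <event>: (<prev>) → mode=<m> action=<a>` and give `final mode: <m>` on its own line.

final mode: Approach

1. low_battery: (Hold) → mode=Standby action=close_gripper
2. low_battery: (Standby) → mode=Recover action=drive_stop
3. bump: (Recover) → mode=Approach action=close_gripper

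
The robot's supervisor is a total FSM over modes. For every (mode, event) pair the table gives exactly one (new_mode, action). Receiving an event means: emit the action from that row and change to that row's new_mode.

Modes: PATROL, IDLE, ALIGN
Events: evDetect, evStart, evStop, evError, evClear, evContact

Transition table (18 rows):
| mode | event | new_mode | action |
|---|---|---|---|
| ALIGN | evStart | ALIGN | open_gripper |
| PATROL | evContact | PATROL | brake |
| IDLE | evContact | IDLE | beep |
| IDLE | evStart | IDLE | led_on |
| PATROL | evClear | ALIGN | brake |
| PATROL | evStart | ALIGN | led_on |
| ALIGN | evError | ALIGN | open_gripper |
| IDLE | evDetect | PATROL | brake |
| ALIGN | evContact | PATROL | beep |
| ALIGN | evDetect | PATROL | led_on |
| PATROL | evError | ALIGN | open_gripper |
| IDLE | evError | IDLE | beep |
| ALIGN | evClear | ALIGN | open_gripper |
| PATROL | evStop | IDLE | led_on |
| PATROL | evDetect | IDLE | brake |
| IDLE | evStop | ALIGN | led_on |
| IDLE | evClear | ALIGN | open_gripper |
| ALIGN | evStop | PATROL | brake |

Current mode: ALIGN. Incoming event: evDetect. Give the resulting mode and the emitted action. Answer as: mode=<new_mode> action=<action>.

current mode = ALIGN; filter table to that mode:
  (ALIGN, evStart) → (ALIGN, open_gripper)
  (ALIGN, evError) → (ALIGN, open_gripper)
  (ALIGN, evContact) → (PATROL, beep)
  (ALIGN, evDetect) → (PATROL, led_on)  ← event matches
  (ALIGN, evClear) → (ALIGN, open_gripper)
  (ALIGN, evStop) → (PATROL, brake)
event = evDetect selects (PATROL, led_on)

mode=PATROL action=led_on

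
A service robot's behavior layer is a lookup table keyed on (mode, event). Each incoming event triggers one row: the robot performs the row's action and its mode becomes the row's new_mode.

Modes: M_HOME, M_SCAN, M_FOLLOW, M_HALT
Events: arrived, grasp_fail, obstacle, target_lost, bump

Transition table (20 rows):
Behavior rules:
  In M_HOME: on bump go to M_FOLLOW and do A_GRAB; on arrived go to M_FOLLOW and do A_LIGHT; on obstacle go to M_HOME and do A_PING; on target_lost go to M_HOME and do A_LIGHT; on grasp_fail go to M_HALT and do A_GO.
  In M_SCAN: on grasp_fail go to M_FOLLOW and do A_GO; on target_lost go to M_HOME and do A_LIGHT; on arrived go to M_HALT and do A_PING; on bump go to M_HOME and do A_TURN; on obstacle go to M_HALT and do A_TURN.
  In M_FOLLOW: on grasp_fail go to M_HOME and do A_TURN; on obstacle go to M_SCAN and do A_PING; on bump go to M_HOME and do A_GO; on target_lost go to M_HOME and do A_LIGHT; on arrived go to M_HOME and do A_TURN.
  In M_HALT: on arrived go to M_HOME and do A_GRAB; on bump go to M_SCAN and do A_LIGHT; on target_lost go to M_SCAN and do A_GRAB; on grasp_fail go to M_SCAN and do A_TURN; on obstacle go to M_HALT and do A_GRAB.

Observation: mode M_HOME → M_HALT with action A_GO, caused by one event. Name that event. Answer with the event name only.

try arrived: (M_HOME, arrived) → (M_FOLLOW, A_LIGHT)
try grasp_fail: (M_HOME, grasp_fail) → (M_HALT, A_GO)  ← matches
try obstacle: (M_HOME, obstacle) → (M_HOME, A_PING)
try target_lost: (M_HOME, target_lost) → (M_HOME, A_LIGHT)
try bump: (M_HOME, bump) → (M_FOLLOW, A_GRAB)

grasp_fail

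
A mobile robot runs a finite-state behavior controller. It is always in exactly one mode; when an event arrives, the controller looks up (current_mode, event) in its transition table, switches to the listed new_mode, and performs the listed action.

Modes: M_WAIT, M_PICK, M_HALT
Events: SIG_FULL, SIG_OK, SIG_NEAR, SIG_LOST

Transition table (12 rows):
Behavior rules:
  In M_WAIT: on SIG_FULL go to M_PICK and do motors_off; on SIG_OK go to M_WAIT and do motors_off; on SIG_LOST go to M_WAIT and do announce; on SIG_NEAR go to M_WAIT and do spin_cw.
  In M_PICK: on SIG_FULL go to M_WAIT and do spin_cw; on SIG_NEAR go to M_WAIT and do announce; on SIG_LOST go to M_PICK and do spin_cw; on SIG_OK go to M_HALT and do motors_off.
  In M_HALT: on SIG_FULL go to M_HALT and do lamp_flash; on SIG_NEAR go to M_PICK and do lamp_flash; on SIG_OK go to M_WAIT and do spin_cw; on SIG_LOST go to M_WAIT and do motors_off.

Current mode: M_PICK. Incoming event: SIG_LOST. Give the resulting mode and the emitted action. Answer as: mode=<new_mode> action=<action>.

current mode = M_PICK; filter table to that mode:
  (M_PICK, SIG_FULL) → (M_WAIT, spin_cw)
  (M_PICK, SIG_NEAR) → (M_WAIT, announce)
  (M_PICK, SIG_LOST) → (M_PICK, spin_cw)  ← event matches
  (M_PICK, SIG_OK) → (M_HALT, motors_off)
event = SIG_LOST selects (M_PICK, spin_cw)

mode=M_PICK action=spin_cw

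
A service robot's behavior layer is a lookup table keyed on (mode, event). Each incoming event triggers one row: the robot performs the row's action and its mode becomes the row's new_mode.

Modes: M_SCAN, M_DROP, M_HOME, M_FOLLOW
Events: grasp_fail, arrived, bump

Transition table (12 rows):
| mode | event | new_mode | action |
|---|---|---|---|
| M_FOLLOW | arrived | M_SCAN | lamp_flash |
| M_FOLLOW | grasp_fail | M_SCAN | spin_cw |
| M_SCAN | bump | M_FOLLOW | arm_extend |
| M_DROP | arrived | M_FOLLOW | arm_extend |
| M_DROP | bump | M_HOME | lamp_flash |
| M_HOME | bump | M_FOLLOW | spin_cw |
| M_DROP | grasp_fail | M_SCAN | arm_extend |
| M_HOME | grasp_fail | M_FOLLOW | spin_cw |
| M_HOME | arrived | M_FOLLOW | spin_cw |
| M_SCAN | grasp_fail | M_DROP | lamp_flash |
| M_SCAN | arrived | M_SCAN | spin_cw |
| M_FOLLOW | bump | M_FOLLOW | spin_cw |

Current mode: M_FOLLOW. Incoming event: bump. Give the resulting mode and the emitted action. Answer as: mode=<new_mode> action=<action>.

mode=M_FOLLOW action=spin_cw

current mode = M_FOLLOW; filter table to that mode:
  (M_FOLLOW, arrived) → (M_SCAN, lamp_flash)
  (M_FOLLOW, grasp_fail) → (M_SCAN, spin_cw)
  (M_FOLLOW, bump) → (M_FOLLOW, spin_cw)  ← event matches
event = bump selects (M_FOLLOW, spin_cw)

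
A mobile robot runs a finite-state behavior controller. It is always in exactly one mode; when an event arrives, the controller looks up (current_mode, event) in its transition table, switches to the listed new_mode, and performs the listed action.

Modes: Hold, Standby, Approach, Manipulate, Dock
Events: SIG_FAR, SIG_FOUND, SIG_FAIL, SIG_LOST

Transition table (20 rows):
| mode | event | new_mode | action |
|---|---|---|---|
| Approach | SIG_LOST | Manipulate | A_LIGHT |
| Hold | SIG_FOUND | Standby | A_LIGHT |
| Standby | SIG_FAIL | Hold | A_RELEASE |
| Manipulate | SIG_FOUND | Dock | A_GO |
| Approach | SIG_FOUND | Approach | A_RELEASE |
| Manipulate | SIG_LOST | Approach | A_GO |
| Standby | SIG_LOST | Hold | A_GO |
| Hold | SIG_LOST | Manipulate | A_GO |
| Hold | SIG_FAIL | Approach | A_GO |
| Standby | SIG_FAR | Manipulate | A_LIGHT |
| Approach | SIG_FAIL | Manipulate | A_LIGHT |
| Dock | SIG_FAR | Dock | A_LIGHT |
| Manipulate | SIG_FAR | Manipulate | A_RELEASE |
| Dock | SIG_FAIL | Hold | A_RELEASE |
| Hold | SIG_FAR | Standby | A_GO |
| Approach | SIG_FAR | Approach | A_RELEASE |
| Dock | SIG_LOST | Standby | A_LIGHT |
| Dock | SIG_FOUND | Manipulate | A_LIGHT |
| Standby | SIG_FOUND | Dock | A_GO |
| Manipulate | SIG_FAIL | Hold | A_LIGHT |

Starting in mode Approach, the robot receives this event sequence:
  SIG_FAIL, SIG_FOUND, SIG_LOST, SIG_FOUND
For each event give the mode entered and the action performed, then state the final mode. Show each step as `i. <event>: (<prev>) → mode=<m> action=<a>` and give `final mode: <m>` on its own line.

final mode: Dock

1. SIG_FAIL: (Approach) → mode=Manipulate action=A_LIGHT
2. SIG_FOUND: (Manipulate) → mode=Dock action=A_GO
3. SIG_LOST: (Dock) → mode=Standby action=A_LIGHT
4. SIG_FOUND: (Standby) → mode=Dock action=A_GO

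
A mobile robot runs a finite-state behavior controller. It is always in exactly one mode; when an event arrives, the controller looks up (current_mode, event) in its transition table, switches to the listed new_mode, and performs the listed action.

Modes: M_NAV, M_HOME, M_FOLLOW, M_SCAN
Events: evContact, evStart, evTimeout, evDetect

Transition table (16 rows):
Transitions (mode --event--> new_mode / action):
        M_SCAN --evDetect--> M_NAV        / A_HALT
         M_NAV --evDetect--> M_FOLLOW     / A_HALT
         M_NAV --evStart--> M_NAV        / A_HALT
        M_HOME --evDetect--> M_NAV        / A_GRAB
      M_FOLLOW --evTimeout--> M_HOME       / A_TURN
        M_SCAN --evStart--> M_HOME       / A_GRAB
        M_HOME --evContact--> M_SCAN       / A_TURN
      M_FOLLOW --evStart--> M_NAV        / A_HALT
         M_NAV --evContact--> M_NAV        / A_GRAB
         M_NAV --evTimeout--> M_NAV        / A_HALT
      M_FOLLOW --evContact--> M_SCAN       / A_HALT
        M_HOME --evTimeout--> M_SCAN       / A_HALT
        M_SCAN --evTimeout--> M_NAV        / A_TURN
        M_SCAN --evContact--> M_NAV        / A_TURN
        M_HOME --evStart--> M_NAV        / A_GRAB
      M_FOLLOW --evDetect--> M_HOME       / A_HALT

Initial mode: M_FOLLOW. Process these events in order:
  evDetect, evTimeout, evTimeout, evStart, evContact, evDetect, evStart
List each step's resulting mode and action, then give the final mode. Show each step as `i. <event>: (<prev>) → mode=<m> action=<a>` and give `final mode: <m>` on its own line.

1. evDetect: (M_FOLLOW) → mode=M_HOME action=A_HALT
2. evTimeout: (M_HOME) → mode=M_SCAN action=A_HALT
3. evTimeout: (M_SCAN) → mode=M_NAV action=A_TURN
4. evStart: (M_NAV) → mode=M_NAV action=A_HALT
5. evContact: (M_NAV) → mode=M_NAV action=A_GRAB
6. evDetect: (M_NAV) → mode=M_FOLLOW action=A_HALT
7. evStart: (M_FOLLOW) → mode=M_NAV action=A_HALT

final mode: M_NAV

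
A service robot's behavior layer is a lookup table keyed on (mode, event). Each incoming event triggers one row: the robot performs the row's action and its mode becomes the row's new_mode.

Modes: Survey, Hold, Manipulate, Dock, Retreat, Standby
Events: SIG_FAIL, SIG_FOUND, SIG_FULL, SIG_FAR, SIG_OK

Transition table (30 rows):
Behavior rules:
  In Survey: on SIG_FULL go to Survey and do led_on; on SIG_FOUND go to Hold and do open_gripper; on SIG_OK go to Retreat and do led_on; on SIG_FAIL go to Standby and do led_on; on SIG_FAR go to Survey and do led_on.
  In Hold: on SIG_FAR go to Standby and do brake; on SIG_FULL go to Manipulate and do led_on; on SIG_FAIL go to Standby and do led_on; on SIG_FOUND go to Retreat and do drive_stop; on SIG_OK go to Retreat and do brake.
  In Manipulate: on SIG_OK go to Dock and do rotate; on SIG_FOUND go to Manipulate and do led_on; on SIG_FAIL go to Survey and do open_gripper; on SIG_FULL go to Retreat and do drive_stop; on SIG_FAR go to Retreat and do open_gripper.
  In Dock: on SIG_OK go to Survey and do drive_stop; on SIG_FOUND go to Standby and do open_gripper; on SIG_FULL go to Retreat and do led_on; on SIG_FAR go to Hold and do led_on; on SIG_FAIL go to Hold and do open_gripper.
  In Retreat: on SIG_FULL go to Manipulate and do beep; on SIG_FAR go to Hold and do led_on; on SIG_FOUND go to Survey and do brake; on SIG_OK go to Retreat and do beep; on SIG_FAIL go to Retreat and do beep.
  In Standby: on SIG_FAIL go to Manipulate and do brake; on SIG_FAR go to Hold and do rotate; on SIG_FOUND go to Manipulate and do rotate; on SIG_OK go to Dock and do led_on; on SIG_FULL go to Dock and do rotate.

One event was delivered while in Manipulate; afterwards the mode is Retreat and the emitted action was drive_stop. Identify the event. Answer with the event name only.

SIG_FULL

try SIG_FAIL: (Manipulate, SIG_FAIL) → (Survey, open_gripper)
try SIG_FOUND: (Manipulate, SIG_FOUND) → (Manipulate, led_on)
try SIG_FULL: (Manipulate, SIG_FULL) → (Retreat, drive_stop)  ← matches
try SIG_FAR: (Manipulate, SIG_FAR) → (Retreat, open_gripper)
try SIG_OK: (Manipulate, SIG_OK) → (Dock, rotate)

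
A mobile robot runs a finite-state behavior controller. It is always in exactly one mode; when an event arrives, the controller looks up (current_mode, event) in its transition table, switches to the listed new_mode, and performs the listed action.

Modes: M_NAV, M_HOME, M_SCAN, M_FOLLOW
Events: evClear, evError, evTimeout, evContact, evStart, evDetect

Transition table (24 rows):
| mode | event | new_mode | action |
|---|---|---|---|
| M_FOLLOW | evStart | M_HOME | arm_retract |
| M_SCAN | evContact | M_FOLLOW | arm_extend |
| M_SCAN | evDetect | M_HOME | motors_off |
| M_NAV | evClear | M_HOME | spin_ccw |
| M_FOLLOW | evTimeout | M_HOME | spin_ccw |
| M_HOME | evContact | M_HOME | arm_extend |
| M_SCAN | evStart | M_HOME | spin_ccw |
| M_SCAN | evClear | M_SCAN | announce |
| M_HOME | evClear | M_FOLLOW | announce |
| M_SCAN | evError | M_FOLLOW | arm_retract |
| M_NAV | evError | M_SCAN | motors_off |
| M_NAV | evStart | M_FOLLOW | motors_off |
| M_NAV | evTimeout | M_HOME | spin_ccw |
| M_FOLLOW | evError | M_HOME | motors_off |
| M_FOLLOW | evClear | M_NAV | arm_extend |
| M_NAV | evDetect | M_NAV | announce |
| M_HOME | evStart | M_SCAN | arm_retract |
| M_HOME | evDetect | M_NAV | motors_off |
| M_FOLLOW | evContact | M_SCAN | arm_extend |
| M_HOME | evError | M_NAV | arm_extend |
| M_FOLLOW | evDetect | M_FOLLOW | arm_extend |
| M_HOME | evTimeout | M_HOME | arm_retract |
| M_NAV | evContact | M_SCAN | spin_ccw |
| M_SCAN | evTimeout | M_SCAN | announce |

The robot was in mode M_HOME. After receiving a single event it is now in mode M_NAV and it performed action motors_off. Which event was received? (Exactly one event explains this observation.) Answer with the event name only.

try evClear: (M_HOME, evClear) → (M_FOLLOW, announce)
try evError: (M_HOME, evError) → (M_NAV, arm_extend)
try evTimeout: (M_HOME, evTimeout) → (M_HOME, arm_retract)
try evContact: (M_HOME, evContact) → (M_HOME, arm_extend)
try evStart: (M_HOME, evStart) → (M_SCAN, arm_retract)
try evDetect: (M_HOME, evDetect) → (M_NAV, motors_off)  ← matches

evDetect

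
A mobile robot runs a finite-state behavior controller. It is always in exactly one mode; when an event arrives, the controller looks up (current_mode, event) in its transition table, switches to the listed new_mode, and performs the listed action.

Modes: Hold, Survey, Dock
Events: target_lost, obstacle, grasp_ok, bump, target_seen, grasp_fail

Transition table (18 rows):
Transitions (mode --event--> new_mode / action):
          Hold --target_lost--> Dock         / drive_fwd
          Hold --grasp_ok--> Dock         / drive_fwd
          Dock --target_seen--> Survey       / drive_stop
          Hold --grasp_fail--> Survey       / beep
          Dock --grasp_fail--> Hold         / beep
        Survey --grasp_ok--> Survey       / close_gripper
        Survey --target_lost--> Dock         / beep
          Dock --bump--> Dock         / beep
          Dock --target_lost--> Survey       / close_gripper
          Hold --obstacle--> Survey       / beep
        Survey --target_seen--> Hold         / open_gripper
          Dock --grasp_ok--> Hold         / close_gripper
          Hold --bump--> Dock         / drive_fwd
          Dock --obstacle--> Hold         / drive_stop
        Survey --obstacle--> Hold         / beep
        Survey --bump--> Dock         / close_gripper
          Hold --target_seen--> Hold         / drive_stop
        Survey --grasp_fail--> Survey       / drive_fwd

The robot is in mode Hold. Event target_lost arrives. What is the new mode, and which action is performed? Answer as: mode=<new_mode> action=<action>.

mode=Dock action=drive_fwd

current mode = Hold; filter table to that mode:
  (Hold, target_lost) → (Dock, drive_fwd)  ← event matches
  (Hold, grasp_ok) → (Dock, drive_fwd)
  (Hold, grasp_fail) → (Survey, beep)
  (Hold, obstacle) → (Survey, beep)
  (Hold, bump) → (Dock, drive_fwd)
  (Hold, target_seen) → (Hold, drive_stop)
event = target_lost selects (Dock, drive_fwd)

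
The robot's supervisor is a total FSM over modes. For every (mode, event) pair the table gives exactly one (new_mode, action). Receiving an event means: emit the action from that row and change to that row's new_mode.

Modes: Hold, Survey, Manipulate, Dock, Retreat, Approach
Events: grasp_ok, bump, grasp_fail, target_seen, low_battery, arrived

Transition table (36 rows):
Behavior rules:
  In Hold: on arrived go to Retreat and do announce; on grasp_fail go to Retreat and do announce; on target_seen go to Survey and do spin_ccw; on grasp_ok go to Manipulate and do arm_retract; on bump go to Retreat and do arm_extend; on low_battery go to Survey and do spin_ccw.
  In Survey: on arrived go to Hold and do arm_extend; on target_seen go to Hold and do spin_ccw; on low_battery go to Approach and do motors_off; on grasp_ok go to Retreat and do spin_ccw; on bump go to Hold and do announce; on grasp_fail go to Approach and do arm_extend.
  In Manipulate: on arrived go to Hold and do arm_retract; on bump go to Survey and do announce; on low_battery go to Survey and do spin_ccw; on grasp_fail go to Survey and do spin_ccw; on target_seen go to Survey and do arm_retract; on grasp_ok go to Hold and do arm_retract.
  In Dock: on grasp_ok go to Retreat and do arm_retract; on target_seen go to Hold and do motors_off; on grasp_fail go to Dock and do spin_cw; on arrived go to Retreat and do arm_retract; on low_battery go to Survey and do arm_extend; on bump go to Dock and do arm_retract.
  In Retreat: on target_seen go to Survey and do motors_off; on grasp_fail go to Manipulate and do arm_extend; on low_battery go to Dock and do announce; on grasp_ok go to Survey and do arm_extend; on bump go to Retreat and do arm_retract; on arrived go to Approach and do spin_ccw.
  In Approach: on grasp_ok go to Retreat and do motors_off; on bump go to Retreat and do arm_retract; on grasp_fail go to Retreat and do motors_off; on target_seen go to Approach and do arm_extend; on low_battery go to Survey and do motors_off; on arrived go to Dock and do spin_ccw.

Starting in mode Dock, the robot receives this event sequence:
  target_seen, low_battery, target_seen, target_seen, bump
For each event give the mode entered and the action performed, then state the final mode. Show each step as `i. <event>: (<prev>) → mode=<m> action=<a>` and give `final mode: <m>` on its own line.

final mode: Hold

1. target_seen: (Dock) → mode=Hold action=motors_off
2. low_battery: (Hold) → mode=Survey action=spin_ccw
3. target_seen: (Survey) → mode=Hold action=spin_ccw
4. target_seen: (Hold) → mode=Survey action=spin_ccw
5. bump: (Survey) → mode=Hold action=announce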